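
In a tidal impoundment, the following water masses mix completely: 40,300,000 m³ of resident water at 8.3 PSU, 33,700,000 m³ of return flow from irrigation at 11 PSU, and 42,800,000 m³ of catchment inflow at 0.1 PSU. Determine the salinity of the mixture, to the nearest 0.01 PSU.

6.07 PSU

Mass of salt is conserved:
salt = 40,300,000×8.3 + 33,700,000×11 + 42,800,000×0.1 = 334,490,000 + 370,700,000 + 4,280,000 = 709,470,000
volume = 40,300,000 + 33,700,000 + 42,800,000 = 116,800,000 m³
S = 709,470,000 / 116,800,000 = 6.0742 PSU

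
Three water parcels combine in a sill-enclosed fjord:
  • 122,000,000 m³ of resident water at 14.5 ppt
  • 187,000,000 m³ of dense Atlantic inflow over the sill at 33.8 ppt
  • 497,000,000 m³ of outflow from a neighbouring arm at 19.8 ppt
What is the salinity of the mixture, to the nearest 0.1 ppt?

By conservation of dissolved salt,
salt = 122,000,000×14.5 + 187,000,000×33.8 + 497,000,000×19.8 = 1,769,000,000 + 6,320,600,000 + 9,840,600,000 = 17,930,200,000
volume = 122,000,000 + 187,000,000 + 497,000,000 = 806,000,000 m³
S = 17,930,200,000 / 806,000,000 = 22.246 ppt

22.2 ppt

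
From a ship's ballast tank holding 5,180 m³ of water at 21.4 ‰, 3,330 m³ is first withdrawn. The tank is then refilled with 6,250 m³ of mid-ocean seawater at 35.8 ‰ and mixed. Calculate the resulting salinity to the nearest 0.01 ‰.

32.51 ‰

Remaining after removal: 1,850 m³ at 21.4 ‰ (salt = 39,590)
After addition: salt = 39,590 + 6,250×35.8 = 263,340; volume = 8,100 m³
S = 263,340 / 8,100 = 32.5111 ‰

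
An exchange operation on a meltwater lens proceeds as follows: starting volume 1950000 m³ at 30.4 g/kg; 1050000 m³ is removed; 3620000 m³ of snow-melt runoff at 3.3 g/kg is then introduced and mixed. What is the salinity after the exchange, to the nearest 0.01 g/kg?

Remaining after removal: 900,000 m³ at 30.4 g/kg (salt = 27,360,000)
After addition: salt = 27,360,000 + 3,620,000×3.3 = 39,306,000; volume = 4,520,000 m³
S = 39,306,000 / 4,520,000 = 8.696 g/kg

8.70 g/kg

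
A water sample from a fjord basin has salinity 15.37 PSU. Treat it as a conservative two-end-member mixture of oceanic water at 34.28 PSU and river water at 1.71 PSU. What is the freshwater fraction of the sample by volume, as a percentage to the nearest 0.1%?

58.1%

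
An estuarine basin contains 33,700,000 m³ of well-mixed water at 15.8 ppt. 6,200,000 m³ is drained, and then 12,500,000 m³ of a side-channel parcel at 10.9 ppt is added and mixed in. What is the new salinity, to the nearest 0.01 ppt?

14.27 ppt

Remaining after removal: 27,500,000 m³ at 15.8 ppt (salt = 434,500,000)
After addition: salt = 434,500,000 + 12,500,000×10.9 = 570,750,000; volume = 40,000,000 m³
S = 570,750,000 / 40,000,000 = 14.2688 ppt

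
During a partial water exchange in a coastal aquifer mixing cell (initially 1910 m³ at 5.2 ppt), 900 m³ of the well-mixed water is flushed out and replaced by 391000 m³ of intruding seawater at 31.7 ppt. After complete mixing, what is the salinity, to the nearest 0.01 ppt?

Remaining after removal: 1,010 m³ at 5.2 ppt (salt = 5,252)
After addition: salt = 5,252 + 391,000×31.7 = 12,399,952; volume = 392,010 m³
S = 12,399,952 / 392,010 = 31.6317 ppt

31.63 ppt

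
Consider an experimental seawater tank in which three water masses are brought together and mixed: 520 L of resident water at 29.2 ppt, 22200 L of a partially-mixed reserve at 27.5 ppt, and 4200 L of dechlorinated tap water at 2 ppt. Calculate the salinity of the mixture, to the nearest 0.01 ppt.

Conserving salt mass:
salt = 520×29.2 + 22,200×27.5 + 4,200×2 = 15,184 + 610,500 + 8,400 = 634,084
volume = 520 + 22,200 + 4,200 = 26,920 L
S = 634,084 / 26,920 = 23.5544 ppt

23.55 ppt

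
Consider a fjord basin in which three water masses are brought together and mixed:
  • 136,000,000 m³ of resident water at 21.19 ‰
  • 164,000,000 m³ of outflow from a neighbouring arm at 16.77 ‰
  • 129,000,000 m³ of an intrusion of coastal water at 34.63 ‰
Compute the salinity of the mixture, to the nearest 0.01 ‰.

23.54 ‰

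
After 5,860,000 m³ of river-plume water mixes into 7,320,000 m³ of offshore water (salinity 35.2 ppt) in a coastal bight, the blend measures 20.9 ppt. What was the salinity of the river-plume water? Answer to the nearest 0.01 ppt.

Salt balance: 7,320,000×35.2 + 5,860,000×S = 13,180,000×20.9
257,664,000 + 5,860,000·S = 275,462,000
S = (275,462,000 − 257,664,000) / 5,860,000 = 3.0372 ppt

3.04 ppt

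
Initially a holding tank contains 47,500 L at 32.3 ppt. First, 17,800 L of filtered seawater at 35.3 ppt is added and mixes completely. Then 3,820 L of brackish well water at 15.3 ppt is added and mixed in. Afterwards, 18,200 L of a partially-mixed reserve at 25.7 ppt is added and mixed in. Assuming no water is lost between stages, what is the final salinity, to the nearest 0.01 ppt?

30.79 ppt

Weighted by volume,
Initial salt = 47,500×32.3 = 1,534,250
After stage 1: salt = 1,534,250 + 17,800×35.3 = 2,162,590; volume = 65,300 L; S = 33.118 ppt
After stage 2: salt = 2,162,590 + 3,820×15.3 = 2,221,036; volume = 69,120 L; S = 32.133 ppt
After stage 3: salt = 2,221,036 + 18,200×25.7 = 2,688,776; volume = 87,320 L
S = 2,688,776 / 87,320 = 30.7922 ppt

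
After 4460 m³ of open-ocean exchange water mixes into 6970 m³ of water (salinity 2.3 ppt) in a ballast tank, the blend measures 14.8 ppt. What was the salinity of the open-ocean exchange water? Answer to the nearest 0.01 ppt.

Salt balance: 6,970×2.3 + 4,460×S = 11,430×14.8
16,031 + 4,460·S = 169,164
S = (169,164 − 16,031) / 4,460 = 34.3348 ppt

34.33 ppt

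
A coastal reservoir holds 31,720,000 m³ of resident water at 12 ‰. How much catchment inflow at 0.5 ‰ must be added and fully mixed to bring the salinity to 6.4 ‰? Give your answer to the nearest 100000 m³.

30100000 m³

Salt balance: 31,720,000×12 + V×0.5 = (31,720,000+V)×6.4
380,640,000 + 0.5V = 203,008,000 + 6.4V
177,632,000 = 5.9V
V = 30,107,118.64 m³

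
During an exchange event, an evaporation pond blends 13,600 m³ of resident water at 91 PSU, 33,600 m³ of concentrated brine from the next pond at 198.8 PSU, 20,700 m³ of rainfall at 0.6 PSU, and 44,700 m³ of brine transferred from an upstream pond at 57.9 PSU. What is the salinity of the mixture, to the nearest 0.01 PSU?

Salt balance:
salt = 13,600×91 + 33,600×198.8 + 20,700×0.6 + 44,700×57.9 = 1,237,600 + 6,679,680 + 12,420 + 2,588,130 = 10,517,830
volume = 13,600 + 33,600 + 20,700 + 44,700 = 112,600 m³
S = 10,517,830 / 112,600 = 93.4088 PSU

93.41 PSU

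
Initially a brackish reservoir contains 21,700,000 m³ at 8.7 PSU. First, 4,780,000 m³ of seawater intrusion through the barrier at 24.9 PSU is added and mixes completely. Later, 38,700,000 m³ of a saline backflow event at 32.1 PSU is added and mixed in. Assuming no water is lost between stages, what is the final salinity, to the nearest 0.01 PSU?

23.78 PSU

Conserving salt mass:
Initial salt = 21,700,000×8.7 = 188,790,000
After stage 1: salt = 188,790,000 + 4,780,000×24.9 = 307,812,000; volume = 26,480,000 m³; S = 11.624 PSU
After stage 2: salt = 307,812,000 + 38,700,000×32.1 = 1,550,082,000; volume = 65,180,000 m³
S = 1,550,082,000 / 65,180,000 = 23.7816 PSU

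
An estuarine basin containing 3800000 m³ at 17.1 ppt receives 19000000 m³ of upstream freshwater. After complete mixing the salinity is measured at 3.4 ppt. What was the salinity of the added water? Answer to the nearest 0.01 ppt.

0.66 ppt

Salt balance: 3,800,000×17.1 + 19,000,000×S = 22,800,000×3.4
64,980,000 + 19,000,000·S = 77,520,000
S = (77,520,000 − 64,980,000) / 19,000,000 = 0.66 ppt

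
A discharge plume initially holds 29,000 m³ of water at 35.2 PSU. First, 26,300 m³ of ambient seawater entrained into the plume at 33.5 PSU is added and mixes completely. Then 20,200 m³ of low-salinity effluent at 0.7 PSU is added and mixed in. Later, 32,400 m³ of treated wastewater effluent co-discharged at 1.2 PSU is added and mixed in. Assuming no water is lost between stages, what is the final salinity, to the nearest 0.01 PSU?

18.12 PSU

Total salt / total volume:
Initial salt = 29,000×35.2 = 1,020,800
After stage 1: salt = 1,020,800 + 26,300×33.5 = 1,901,850; volume = 55,300 m³; S = 34.392 PSU
After stage 2: salt = 1,901,850 + 20,200×0.7 = 1,915,990; volume = 75,500 m³; S = 25.377 PSU
After stage 3: salt = 1,915,990 + 32,400×1.2 = 1,954,870; volume = 107,900 m³
S = 1,954,870 / 107,900 = 18.1174 PSU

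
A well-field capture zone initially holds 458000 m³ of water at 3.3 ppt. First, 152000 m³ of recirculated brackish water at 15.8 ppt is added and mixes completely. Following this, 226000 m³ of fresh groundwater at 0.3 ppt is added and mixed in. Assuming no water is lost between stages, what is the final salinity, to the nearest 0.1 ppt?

4.8 ppt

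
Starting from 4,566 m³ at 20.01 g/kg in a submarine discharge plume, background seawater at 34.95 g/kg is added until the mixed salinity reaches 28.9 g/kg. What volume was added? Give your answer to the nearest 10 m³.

6710 m³

Salt balance: 4,566×20.01 + V×34.95 = (4,566+V)×28.9
91,365.66 + 34.95V = 131,957.4 + 28.9V
40,591.74 = 6.05V
V = 6,709.38 m³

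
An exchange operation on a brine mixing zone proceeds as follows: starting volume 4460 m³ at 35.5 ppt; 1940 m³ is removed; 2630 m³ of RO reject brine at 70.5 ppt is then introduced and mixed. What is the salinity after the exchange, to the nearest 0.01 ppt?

53.37 ppt

Remaining after removal: 2,520 m³ at 35.5 ppt (salt = 89,460)
After addition: salt = 89,460 + 2,630×70.5 = 274,875; volume = 5,150 m³
S = 274,875 / 5,150 = 53.3738 ppt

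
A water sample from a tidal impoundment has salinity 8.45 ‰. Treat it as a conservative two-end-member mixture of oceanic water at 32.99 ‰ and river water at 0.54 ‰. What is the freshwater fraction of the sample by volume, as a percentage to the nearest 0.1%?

Let f be the freshwater fraction. Salt balance per unit volume:
f×0.54 + (1−f)×32.99 = 8.45
f = (32.99 − 8.45) / (32.99 − 0.54) = 24.54/32.45 = 0.7562

75.6%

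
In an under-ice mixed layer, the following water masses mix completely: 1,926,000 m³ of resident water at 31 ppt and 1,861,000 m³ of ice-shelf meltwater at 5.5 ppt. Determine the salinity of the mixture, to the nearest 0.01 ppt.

18.47 ppt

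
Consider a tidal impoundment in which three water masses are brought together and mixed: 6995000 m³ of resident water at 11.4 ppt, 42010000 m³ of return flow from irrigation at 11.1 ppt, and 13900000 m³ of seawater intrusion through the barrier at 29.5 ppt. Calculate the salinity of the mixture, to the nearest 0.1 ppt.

Conserving salt mass:
salt = 6,995,000×11.4 + 42,010,000×11.1 + 13,900,000×29.5 = 79,743,000 + 466,311,000 + 410,050,000 = 956,104,000
volume = 6,995,000 + 42,010,000 + 13,900,000 = 62,905,000 m³
S = 956,104,000 / 62,905,000 = 15.199 ppt

15.2 ppt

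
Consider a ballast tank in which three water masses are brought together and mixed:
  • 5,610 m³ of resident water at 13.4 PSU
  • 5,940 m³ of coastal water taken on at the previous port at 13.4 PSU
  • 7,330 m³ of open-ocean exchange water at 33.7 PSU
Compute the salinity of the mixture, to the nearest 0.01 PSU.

Total salt / total volume:
salt = 5,610×13.4 + 5,940×13.4 + 7,330×33.7 = 75,174 + 79,596 + 247,021 = 401,791
volume = 5,610 + 5,940 + 7,330 = 18,880 m³
S = 401,791 / 18,880 = 21.2813 PSU

21.28 PSU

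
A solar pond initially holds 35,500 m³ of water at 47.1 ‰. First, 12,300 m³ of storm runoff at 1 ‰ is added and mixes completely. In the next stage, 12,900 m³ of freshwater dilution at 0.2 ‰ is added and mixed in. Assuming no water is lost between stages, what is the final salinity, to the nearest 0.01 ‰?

27.79 ‰

By conservation of dissolved salt,
Initial salt = 35,500×47.1 = 1,672,050
After stage 1: salt = 1,672,050 + 12,300×1 = 1,684,350; volume = 47,800 m³; S = 35.237 ‰
After stage 2: salt = 1,684,350 + 12,900×0.2 = 1,686,930; volume = 60,700 m³
S = 1,686,930 / 60,700 = 27.7913 ‰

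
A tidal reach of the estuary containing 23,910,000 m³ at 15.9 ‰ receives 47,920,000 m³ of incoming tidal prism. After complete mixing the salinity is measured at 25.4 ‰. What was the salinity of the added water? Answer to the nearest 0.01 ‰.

Salt balance: 23,910,000×15.9 + 47,920,000×S = 71,830,000×25.4
380,169,000 + 47,920,000·S = 1,824,482,000
S = (1,824,482,000 − 380,169,000) / 47,920,000 = 30.1401 ‰

30.14 ‰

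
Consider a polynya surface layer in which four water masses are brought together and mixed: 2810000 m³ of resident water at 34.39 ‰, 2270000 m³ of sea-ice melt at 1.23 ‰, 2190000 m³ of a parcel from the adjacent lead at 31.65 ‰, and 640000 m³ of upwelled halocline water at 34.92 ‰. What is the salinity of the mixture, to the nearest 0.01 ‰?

Mass of salt is conserved:
salt = 2,810,000×34.39 + 2,270,000×1.23 + 2,190,000×31.65 + 640,000×34.92 = 96,635,900 + 2,792,100 + 69,313,500 + 22,348,800 = 191,090,300
volume = 2,810,000 + 2,270,000 + 2,190,000 + 640,000 = 7,910,000 m³
S = 191,090,300 / 7,910,000 = 24.1581 ‰

24.16 ‰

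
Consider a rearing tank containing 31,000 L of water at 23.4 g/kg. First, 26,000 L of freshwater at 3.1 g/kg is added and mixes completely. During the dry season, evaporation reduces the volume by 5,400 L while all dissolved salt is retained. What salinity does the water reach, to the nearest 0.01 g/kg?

15.62 g/kg

After mixing: salt = 31,000×23.4 + 26,000×3.1 = 806,000; volume = 57,000 L
After evaporation: salt unchanged = 806,000; volume = 57,000 − 5,400 = 51,600 L
S = 806,000 / 51,600 = 15.6202 g/kg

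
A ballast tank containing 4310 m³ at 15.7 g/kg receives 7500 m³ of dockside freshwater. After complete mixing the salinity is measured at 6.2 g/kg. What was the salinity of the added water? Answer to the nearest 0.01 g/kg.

0.74 g/kg

Salt balance: 4,310×15.7 + 7,500×S = 11,810×6.2
67,667 + 7,500·S = 73,222
S = (73,222 − 67,667) / 7,500 = 0.7407 g/kg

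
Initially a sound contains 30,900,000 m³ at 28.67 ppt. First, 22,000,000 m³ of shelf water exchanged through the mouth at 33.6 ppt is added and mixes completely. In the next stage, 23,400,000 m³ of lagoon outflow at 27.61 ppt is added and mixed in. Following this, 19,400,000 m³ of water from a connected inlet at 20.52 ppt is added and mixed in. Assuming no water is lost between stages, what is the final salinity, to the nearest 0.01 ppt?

27.89 ppt

Conserving salt mass:
Initial salt = 30,900,000×28.67 = 885,903,000
After stage 1: salt = 885,903,000 + 22,000,000×33.6 = 1,625,103,000; volume = 52,900,000 m³; S = 30.72 ppt
After stage 2: salt = 1,625,103,000 + 23,400,000×27.61 = 2,271,177,000; volume = 76,300,000 m³; S = 29.766 ppt
After stage 3: salt = 2,271,177,000 + 19,400,000×20.52 = 2,669,265,000; volume = 95,700,000 m³
S = 2,669,265,000 / 95,700,000 = 27.892 ppt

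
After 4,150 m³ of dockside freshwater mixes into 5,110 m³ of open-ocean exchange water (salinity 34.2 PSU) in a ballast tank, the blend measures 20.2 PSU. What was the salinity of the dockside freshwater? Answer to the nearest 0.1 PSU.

Salt balance: 5,110×34.2 + 4,150×S = 9,260×20.2
174,762 + 4,150·S = 187,052
S = (187,052 − 174,762) / 4,150 = 2.9614 PSU

3.0 PSU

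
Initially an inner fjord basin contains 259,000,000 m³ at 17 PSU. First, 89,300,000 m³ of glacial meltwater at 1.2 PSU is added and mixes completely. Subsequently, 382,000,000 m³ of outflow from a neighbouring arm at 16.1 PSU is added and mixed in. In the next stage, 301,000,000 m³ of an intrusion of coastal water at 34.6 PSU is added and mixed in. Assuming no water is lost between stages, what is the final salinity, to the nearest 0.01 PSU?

Salt balance:
Initial salt = 259,000,000×17 = 4,403,000,000
After stage 1: salt = 4,403,000,000 + 89,300,000×1.2 = 4,510,160,000; volume = 348,300,000 m³; S = 12.949 PSU
After stage 2: salt = 4,510,160,000 + 382,000,000×16.1 = 10,660,360,000; volume = 730,300,000 m³; S = 14.597 PSU
After stage 3: salt = 10,660,360,000 + 301,000,000×34.6 = 21,074,960,000; volume = 1,031,300,000 m³
S = 21,074,960,000 / 1,031,300,000 = 20.4353 PSU

20.44 PSU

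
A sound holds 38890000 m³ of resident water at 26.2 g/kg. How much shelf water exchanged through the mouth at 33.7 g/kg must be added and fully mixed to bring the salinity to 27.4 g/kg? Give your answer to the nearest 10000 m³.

Salt balance: 38,890,000×26.2 + V×33.7 = (38,890,000+V)×27.4
1,018,918,000 + 33.7V = 1,065,586,000 + 27.4V
46,668,000 = 6.3V
V = 7,407,619.05 m³

7410000 m³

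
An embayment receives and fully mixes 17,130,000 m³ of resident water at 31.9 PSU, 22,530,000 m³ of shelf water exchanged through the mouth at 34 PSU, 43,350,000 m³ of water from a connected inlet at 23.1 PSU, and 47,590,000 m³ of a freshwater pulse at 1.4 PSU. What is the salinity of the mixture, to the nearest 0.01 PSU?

18.23 PSU

Conserving salt mass:
salt = 17,130,000×31.9 + 22,530,000×34 + 43,350,000×23.1 + 47,590,000×1.4 = 546,447,000 + 766,020,000 + 1,001,385,000 + 66,626,000 = 2,380,478,000
volume = 17,130,000 + 22,530,000 + 43,350,000 + 47,590,000 = 130,600,000 m³
S = 2,380,478,000 / 130,600,000 = 18.2272 PSU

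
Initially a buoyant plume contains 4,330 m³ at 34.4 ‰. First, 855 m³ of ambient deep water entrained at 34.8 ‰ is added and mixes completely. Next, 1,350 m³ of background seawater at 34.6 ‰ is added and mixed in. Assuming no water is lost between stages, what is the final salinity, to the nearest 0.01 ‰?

34.49 ‰

Conserving salt mass:
Initial salt = 4,330×34.4 = 148,952
After stage 1: salt = 148,952 + 855×34.8 = 178,706; volume = 5,185 m³; S = 34.466 ‰
After stage 2: salt = 178,706 + 1,350×34.6 = 225,416; volume = 6,535 m³
S = 225,416 / 6,535 = 34.4936 ‰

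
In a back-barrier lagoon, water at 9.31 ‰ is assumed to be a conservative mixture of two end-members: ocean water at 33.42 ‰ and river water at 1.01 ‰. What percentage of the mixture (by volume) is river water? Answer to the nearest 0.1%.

74.4%

Let f be the freshwater fraction. Salt balance per unit volume:
f×1.01 + (1−f)×33.42 = 9.31
f = (33.42 − 9.31) / (33.42 − 1.01) = 24.11/32.41 = 0.7439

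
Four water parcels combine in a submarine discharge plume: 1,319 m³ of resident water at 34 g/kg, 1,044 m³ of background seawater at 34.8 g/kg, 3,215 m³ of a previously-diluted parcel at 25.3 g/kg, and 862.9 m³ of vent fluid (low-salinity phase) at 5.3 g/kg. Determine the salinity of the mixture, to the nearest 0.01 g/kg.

25.94 g/kg

Mass of salt is conserved:
salt = 1,319×34 + 1,044×34.8 + 3,215×25.3 + 862.9×5.3 = 44,846 + 36,331.2 + 81,339.5 + 4,573.37 = 167,090.07
volume = 1,319 + 1,044 + 3,215 + 862.9 = 6,440.9 m³
S = 167,090.07 / 6,440.9 = 25.942 g/kg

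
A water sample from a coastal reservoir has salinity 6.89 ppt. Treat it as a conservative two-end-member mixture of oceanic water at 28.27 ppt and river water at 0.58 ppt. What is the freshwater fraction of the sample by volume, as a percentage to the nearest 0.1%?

Let f be the freshwater fraction. Salt balance per unit volume:
f×0.58 + (1−f)×28.27 = 6.89
f = (28.27 − 6.89) / (28.27 − 0.58) = 21.38/27.69 = 0.7721

77.2%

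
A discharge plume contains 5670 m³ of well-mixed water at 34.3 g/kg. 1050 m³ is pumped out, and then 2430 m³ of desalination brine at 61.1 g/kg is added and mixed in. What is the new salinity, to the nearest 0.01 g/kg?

43.54 g/kg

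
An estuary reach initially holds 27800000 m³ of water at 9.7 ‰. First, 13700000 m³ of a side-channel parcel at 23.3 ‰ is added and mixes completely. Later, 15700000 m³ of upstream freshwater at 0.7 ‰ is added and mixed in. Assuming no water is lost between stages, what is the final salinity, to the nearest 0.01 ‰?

Mass of salt is conserved:
Initial salt = 27,800,000×9.7 = 269,660,000
After stage 1: salt = 269,660,000 + 13,700,000×23.3 = 588,870,000; volume = 41,500,000 m³; S = 14.19 ‰
After stage 2: salt = 588,870,000 + 15,700,000×0.7 = 599,860,000; volume = 57,200,000 m³
S = 599,860,000 / 57,200,000 = 10.4871 ‰

10.49 ‰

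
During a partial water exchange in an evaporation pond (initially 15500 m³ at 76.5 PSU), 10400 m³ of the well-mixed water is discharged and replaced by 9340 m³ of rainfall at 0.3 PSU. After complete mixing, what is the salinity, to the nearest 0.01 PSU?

Remaining after removal: 5,100 m³ at 76.5 PSU (salt = 390,150)
After addition: salt = 390,150 + 9,340×0.3 = 392,952; volume = 14,440 m³
S = 392,952 / 14,440 = 27.2127 PSU

27.21 PSU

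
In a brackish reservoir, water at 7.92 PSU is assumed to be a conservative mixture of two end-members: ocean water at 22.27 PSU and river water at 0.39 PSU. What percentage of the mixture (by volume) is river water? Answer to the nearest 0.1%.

65.6%

Let f be the freshwater fraction. Salt balance per unit volume:
f×0.39 + (1−f)×22.27 = 7.92
f = (22.27 − 7.92) / (22.27 − 0.39) = 14.35/21.88 = 0.6559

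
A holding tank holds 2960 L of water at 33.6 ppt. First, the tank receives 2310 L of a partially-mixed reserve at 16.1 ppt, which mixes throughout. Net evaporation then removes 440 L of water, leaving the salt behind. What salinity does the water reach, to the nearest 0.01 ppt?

After mixing: salt = 2,960×33.6 + 2,310×16.1 = 136,647; volume = 5,270 L
After evaporation: salt unchanged = 136,647; volume = 5,270 − 440 = 4,830 L
S = 136,647 / 4,830 = 28.2913 ppt

28.29 ppt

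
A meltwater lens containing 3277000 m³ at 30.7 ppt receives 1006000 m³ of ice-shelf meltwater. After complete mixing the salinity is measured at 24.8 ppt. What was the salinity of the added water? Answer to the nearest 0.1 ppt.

Salt balance: 3,277,000×30.7 + 1,006,000×S = 4,283,000×24.8
100,603,900 + 1,006,000·S = 106,218,400
S = (106,218,400 − 100,603,900) / 1,006,000 = 5.581 ppt

5.6 ppt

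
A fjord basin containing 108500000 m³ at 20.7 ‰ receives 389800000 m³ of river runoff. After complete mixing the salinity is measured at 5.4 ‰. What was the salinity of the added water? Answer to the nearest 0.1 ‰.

1.1 ‰

Salt balance: 108,500,000×20.7 + 389,800,000×S = 498,300,000×5.4
2,245,950,000 + 389,800,000·S = 2,690,820,000
S = (2,690,820,000 − 2,245,950,000) / 389,800,000 = 1.1413 ‰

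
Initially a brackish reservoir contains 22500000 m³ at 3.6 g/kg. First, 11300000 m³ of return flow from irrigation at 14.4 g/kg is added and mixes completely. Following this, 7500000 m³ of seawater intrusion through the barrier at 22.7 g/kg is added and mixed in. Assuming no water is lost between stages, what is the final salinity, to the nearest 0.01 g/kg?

Weighted by volume,
Initial salt = 22,500,000×3.6 = 81,000,000
After stage 1: salt = 81,000,000 + 11,300,000×14.4 = 243,720,000; volume = 33,800,000 m³; S = 7.211 g/kg
After stage 2: salt = 243,720,000 + 7,500,000×22.7 = 413,970,000; volume = 41,300,000 m³
S = 413,970,000 / 41,300,000 = 10.0235 g/kg

10.02 g/kg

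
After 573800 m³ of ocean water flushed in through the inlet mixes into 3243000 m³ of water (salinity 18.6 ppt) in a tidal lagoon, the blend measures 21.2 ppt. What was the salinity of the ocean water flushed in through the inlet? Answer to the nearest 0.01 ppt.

Salt balance: 3,243,000×18.6 + 573,800×S = 3,816,800×21.2
60,319,800 + 573,800·S = 80,916,160
S = (80,916,160 − 60,319,800) / 573,800 = 35.8947 ppt

35.89 ppt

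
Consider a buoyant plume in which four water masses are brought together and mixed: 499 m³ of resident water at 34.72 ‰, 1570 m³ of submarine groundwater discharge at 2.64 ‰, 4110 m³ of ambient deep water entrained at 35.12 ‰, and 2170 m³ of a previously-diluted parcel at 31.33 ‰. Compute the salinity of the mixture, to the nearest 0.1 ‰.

28.0 ‰

Weighted by volume,
salt = 499×34.72 + 1,570×2.64 + 4,110×35.12 + 2,170×31.33 = 17,325.28 + 4,144.8 + 144,343.2 + 67,986.1 = 233,799.38
volume = 499 + 1,570 + 4,110 + 2,170 = 8,349 m³
S = 233,799.38 / 8,349 = 28.003 ‰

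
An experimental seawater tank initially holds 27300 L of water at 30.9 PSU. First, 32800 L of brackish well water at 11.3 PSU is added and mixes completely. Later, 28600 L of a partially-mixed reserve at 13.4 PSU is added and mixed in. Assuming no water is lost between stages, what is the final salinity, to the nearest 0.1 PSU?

18.0 PSU

Total salt / total volume:
Initial salt = 27,300×30.9 = 843,570
After stage 1: salt = 843,570 + 32,800×11.3 = 1,214,210; volume = 60,100 L; S = 20.203 PSU
After stage 2: salt = 1,214,210 + 28,600×13.4 = 1,597,450; volume = 88,700 L
S = 1,597,450 / 88,700 = 18.0096 PSU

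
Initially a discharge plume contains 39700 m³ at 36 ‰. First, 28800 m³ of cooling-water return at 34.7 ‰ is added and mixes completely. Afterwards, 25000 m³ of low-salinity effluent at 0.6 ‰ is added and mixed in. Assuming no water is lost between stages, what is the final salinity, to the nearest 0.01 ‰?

26.13 ‰

Salt balance:
Initial salt = 39,700×36 = 1,429,200
After stage 1: salt = 1,429,200 + 28,800×34.7 = 2,428,560; volume = 68,500 m³; S = 35.453 ‰
After stage 2: salt = 2,428,560 + 25,000×0.6 = 2,443,560; volume = 93,500 m³
S = 2,443,560 / 93,500 = 26.1343 ‰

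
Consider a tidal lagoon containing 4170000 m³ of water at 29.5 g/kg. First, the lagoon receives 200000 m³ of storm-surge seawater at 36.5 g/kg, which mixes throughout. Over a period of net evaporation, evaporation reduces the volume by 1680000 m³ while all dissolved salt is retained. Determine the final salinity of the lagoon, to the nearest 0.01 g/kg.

After mixing: salt = 4,170,000×29.5 + 200,000×36.5 = 130,315,000; volume = 4,370,000 m³
After evaporation: salt unchanged = 130,315,000; volume = 4,370,000 − 1,680,000 = 2,690,000 m³
S = 130,315,000 / 2,690,000 = 48.4442 g/kg

48.44 g/kg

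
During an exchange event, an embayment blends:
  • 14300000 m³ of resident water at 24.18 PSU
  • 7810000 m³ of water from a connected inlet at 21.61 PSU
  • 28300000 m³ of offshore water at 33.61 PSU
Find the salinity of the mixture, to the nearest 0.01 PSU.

By conservation of dissolved salt,
salt = 14,300,000×24.18 + 7,810,000×21.61 + 28,300,000×33.61 = 345,774,000 + 168,774,100 + 951,163,000 = 1,465,711,100
volume = 14,300,000 + 7,810,000 + 28,300,000 = 50,410,000 m³
S = 1,465,711,100 / 50,410,000 = 29.0758 PSU

29.08 PSU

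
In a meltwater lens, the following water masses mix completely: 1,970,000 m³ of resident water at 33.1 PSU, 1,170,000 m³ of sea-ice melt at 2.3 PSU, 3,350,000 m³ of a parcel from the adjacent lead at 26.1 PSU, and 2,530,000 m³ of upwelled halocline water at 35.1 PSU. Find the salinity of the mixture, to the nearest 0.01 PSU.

By conservation of dissolved salt,
salt = 1,970,000×33.1 + 1,170,000×2.3 + 3,350,000×26.1 + 2,530,000×35.1 = 65,207,000 + 2,691,000 + 87,435,000 + 88,803,000 = 244,136,000
volume = 1,970,000 + 1,170,000 + 3,350,000 + 2,530,000 = 9,020,000 m³
S = 244,136,000 / 9,020,000 = 27.0661 PSU

27.07 PSU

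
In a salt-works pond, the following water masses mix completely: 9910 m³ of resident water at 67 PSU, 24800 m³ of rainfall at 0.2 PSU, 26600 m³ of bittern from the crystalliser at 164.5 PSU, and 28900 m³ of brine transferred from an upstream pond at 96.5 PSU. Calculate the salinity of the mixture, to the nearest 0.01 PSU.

86.84 PSU

Conserving salt mass:
salt = 9,910×67 + 24,800×0.2 + 26,600×164.5 + 28,900×96.5 = 663,970 + 4,960 + 4,375,700 + 2,788,850 = 7,833,480
volume = 9,910 + 24,800 + 26,600 + 28,900 = 90,210 m³
S = 7,833,480 / 90,210 = 86.836 PSU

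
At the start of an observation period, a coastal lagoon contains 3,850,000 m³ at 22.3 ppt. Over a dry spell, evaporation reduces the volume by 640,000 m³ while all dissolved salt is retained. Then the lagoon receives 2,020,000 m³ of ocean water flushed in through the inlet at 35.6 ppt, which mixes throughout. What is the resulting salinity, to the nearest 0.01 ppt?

After evaporation: salt = 3,850,000×22.3 = 85,855,000; volume = 3,850,000 − 640,000 = 3,210,000 m³
After mixing: salt = 85,855,000 + 2,020,000×35.6 = 157,767,000; volume = 3,210,000 + 2,020,000 = 5,230,000 m³
S = 157,767,000 / 5,230,000 = 30.1658 ppt

30.17 ppt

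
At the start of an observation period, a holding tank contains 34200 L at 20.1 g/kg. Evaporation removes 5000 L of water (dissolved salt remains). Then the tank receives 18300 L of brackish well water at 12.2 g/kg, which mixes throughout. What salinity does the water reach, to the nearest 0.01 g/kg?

After evaporation: salt = 34,200×20.1 = 687,420; volume = 34,200 − 5,000 = 29,200 L
After mixing: salt = 687,420 + 18,300×12.2 = 910,680; volume = 29,200 + 18,300 = 47,500 L
S = 910,680 / 47,500 = 19.1722 g/kg

19.17 g/kg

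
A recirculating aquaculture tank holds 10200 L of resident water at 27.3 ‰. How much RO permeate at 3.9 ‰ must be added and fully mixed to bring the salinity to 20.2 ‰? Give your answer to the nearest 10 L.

4440 L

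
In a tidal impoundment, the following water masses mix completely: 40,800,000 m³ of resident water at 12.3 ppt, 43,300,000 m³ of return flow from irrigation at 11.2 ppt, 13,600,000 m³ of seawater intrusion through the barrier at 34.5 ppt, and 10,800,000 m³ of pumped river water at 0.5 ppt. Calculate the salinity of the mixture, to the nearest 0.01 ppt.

13.47 ppt

Conserving salt mass:
salt = 40,800,000×12.3 + 43,300,000×11.2 + 13,600,000×34.5 + 10,800,000×0.5 = 501,840,000 + 484,960,000 + 469,200,000 + 5,400,000 = 1,461,400,000
volume = 40,800,000 + 43,300,000 + 13,600,000 + 10,800,000 = 108,500,000 m³
S = 1,461,400,000 / 108,500,000 = 13.4691 ppt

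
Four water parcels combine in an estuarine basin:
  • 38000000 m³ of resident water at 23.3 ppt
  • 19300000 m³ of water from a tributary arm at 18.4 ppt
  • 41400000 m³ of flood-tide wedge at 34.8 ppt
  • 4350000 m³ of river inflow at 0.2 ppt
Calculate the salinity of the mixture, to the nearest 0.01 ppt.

By conservation of dissolved salt,
salt = 38,000,000×23.3 + 19,300,000×18.4 + 41,400,000×34.8 + 4,350,000×0.2 = 885,400,000 + 355,120,000 + 1,440,720,000 + 870,000 = 2,682,110,000
volume = 38,000,000 + 19,300,000 + 41,400,000 + 4,350,000 = 103,050,000 m³
S = 2,682,110,000 / 103,050,000 = 26.0273 ppt

26.03 ppt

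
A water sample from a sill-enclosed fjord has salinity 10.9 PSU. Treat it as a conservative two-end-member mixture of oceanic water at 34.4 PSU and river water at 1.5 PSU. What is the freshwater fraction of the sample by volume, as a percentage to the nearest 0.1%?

Let f be the freshwater fraction. Salt balance per unit volume:
f×1.5 + (1−f)×34.4 = 10.9
f = (34.4 − 10.9) / (34.4 − 1.5) = 23.5/32.9 = 0.7143

71.4%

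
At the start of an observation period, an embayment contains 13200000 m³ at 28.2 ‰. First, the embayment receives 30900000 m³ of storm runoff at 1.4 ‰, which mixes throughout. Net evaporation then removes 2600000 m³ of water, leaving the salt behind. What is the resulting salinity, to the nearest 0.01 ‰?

10.01 ‰

After mixing: salt = 13,200,000×28.2 + 30,900,000×1.4 = 415,500,000; volume = 44,100,000 m³
After evaporation: salt unchanged = 415,500,000; volume = 44,100,000 − 2,600,000 = 41,500,000 m³
S = 415,500,000 / 41,500,000 = 10.012 ‰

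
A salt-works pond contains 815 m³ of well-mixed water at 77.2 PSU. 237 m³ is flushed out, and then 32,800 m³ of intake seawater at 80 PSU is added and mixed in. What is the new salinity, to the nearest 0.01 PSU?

Remaining after removal: 578 m³ at 77.2 PSU (salt = 44,621.6)
After addition: salt = 44,621.6 + 32,800×80 = 2,668,621.6; volume = 33,378 m³
S = 2,668,621.6 / 33,378 = 79.9515 PSU

79.95 PSU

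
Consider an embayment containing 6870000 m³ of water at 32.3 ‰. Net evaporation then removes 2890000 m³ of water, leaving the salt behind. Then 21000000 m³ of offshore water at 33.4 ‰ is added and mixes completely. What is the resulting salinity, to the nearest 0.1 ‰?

37.0 ‰

After evaporation: salt = 6,870,000×32.3 = 221,901,000; volume = 6,870,000 − 2,890,000 = 3,980,000 m³
After mixing: salt = 221,901,000 + 21,000,000×33.4 = 923,301,000; volume = 3,980,000 + 21,000,000 = 24,980,000 m³
S = 923,301,000 / 24,980,000 = 36.9616 ‰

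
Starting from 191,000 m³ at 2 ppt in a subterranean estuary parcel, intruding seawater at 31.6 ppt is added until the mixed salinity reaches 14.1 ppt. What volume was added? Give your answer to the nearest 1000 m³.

132000 m³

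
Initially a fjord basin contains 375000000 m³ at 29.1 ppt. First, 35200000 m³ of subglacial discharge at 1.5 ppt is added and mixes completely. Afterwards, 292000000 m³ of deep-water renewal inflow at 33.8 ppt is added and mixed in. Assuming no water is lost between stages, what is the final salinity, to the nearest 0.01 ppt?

Total salt / total volume:
Initial salt = 375,000,000×29.1 = 10,912,500,000
After stage 1: salt = 10,912,500,000 + 35,200,000×1.5 = 10,965,300,000; volume = 410,200,000 m³; S = 26.732 ppt
After stage 2: salt = 10,965,300,000 + 292,000,000×33.8 = 20,834,900,000; volume = 702,200,000 m³
S = 20,834,900,000 / 702,200,000 = 29.6709 ppt

29.67 ppt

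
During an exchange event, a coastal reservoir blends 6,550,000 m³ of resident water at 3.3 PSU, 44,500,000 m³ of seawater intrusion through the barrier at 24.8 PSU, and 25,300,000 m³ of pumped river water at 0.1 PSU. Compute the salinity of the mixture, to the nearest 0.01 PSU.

Conserving salt mass:
salt = 6,550,000×3.3 + 44,500,000×24.8 + 25,300,000×0.1 = 21,615,000 + 1,103,600,000 + 2,530,000 = 1,127,745,000
volume = 6,550,000 + 44,500,000 + 25,300,000 = 76,350,000 m³
S = 1,127,745,000 / 76,350,000 = 14.7707 PSU

14.77 PSU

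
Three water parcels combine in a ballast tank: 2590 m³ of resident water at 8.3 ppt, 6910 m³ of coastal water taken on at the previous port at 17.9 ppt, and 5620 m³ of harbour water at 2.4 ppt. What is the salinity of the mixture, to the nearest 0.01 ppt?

10.49 ppt

Mass of salt is conserved:
salt = 2,590×8.3 + 6,910×17.9 + 5,620×2.4 = 21,497 + 123,689 + 13,488 = 158,674
volume = 2,590 + 6,910 + 5,620 = 15,120 m³
S = 158,674 / 15,120 = 10.4943 ppt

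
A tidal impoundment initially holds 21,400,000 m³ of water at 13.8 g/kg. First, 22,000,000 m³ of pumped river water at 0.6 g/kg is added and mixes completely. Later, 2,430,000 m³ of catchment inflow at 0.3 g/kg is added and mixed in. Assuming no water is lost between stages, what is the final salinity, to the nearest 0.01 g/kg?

6.75 g/kg

Salt balance:
Initial salt = 21,400,000×13.8 = 295,320,000
After stage 1: salt = 295,320,000 + 22,000,000×0.6 = 308,520,000; volume = 43,400,000 m³; S = 7.109 g/kg
After stage 2: salt = 308,520,000 + 2,430,000×0.3 = 309,249,000; volume = 45,830,000 m³
S = 309,249,000 / 45,830,000 = 6.7477 g/kg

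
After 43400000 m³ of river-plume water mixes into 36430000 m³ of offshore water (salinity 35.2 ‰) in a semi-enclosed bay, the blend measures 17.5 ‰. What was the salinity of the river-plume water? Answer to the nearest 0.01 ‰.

2.64 ‰

Salt balance: 36,430,000×35.2 + 43,400,000×S = 79,830,000×17.5
1,282,336,000 + 43,400,000·S = 1,397,025,000
S = (1,397,025,000 − 1,282,336,000) / 43,400,000 = 2.6426 ‰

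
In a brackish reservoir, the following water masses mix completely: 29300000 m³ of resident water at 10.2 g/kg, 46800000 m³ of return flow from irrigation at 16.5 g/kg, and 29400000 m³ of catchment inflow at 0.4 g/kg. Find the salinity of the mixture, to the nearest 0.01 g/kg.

10.26 g/kg

Weighted by volume,
salt = 29,300,000×10.2 + 46,800,000×16.5 + 29,400,000×0.4 = 298,860,000 + 772,200,000 + 11,760,000 = 1,082,820,000
volume = 29,300,000 + 46,800,000 + 29,400,000 = 105,500,000 m³
S = 1,082,820,000 / 105,500,000 = 10.2637 g/kg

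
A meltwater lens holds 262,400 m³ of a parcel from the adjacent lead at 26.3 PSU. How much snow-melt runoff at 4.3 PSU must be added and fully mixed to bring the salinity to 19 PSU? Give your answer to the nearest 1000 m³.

130000 m³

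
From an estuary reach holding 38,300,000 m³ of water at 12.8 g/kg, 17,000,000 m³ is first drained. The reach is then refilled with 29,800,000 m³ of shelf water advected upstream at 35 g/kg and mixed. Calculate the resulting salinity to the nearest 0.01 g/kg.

25.75 g/kg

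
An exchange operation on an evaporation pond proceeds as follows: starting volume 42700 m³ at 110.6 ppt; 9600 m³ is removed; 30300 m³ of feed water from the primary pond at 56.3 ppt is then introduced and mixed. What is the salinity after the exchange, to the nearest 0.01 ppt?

84.65 ppt

Remaining after removal: 33,100 m³ at 110.6 ppt (salt = 3,660,860)
After addition: salt = 3,660,860 + 30,300×56.3 = 5,366,750; volume = 63,400 m³
S = 5,366,750 / 63,400 = 84.6491 ppt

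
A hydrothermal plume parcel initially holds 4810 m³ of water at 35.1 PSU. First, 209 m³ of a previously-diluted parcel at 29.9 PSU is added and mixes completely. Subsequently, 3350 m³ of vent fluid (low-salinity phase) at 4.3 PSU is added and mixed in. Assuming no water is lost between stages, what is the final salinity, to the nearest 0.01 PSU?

By conservation of dissolved salt,
Initial salt = 4,810×35.1 = 168,831
After stage 1: salt = 168,831 + 209×29.9 = 175,080.1; volume = 5,019 m³; S = 34.883 PSU
After stage 2: salt = 175,080.1 + 3,350×4.3 = 189,485.1; volume = 8,369 m³
S = 189,485.1 / 8,369 = 22.6413 PSU

22.64 PSU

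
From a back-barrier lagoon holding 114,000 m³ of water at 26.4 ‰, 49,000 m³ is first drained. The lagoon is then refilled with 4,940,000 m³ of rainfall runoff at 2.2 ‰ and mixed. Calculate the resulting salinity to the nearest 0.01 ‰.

Remaining after removal: 65,000 m³ at 26.4 ‰ (salt = 1,716,000)
After addition: salt = 1,716,000 + 4,940,000×2.2 = 12,584,000; volume = 5,005,000 m³
S = 12,584,000 / 5,005,000 = 2.5143 ‰

2.51 ‰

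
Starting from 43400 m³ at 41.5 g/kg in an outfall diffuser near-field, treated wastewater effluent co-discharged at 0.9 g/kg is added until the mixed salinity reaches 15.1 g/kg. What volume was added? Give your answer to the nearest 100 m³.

80700 m³

Salt balance: 43,400×41.5 + V×0.9 = (43,400+V)×15.1
1,801,100 + 0.9V = 655,340 + 15.1V
1,145,760 = 14.2V
V = 80,687.32 m³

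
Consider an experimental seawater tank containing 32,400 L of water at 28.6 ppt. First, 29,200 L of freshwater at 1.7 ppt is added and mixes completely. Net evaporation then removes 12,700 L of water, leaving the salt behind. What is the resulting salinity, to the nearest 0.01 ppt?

After mixing: salt = 32,400×28.6 + 29,200×1.7 = 976,280; volume = 61,600 L
After evaporation: salt unchanged = 976,280; volume = 61,600 − 12,700 = 48,900 L
S = 976,280 / 48,900 = 19.9648 ppt

19.96 ppt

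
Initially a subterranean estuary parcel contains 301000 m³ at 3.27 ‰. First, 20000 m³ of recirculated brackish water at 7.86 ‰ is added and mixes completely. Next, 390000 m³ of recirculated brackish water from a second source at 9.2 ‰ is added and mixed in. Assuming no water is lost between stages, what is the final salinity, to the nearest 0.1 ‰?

Total salt / total volume:
Initial salt = 301,000×3.27 = 984,270
After stage 1: salt = 984,270 + 20,000×7.86 = 1,141,470; volume = 321,000 m³; S = 3.556 ‰
After stage 2: salt = 1,141,470 + 390,000×9.2 = 4,729,470; volume = 711,000 m³
S = 4,729,470 / 711,000 = 6.6519 ‰

6.7 ‰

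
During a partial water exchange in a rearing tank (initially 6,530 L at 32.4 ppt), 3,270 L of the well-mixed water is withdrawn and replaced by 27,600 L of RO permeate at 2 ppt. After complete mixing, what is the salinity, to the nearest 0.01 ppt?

5.21 ppt

Remaining after removal: 3,260 L at 32.4 ppt (salt = 105,624)
After addition: salt = 105,624 + 27,600×2 = 160,824; volume = 30,860 L
S = 160,824 / 30,860 = 5.2114 ppt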